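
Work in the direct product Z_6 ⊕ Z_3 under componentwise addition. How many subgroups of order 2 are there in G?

1

|G| = 18 and 2 | 18, so subgroups of order 2 are possible by Lagrange.
The subgroups of order 2 are: {(0,0), (3,0)}.
So G has 1 subgroup of order 2.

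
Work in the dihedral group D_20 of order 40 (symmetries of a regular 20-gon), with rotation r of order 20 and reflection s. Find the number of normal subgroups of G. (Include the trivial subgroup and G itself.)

G has 48 subgroups. Checking conjugation-invariance by order — order 1: 1/1 normal; order 2: 1/21 normal; order 4: 1/11 normal; order 5: 1/1 normal; order 8: 0/5 normal; order 10: 1/5 normal; order 20: 3/3 normal; order 40: 1/1 normal.
Total normal subgroups: 9.

9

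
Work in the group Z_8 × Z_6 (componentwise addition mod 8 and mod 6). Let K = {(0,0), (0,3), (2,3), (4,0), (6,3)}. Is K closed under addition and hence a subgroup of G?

|K| = 5 does not divide |G| = 48, so by Lagrange K is not a subgroup.

No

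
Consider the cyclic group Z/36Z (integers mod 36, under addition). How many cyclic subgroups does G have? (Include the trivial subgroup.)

9

Each element a generates a cyclic subgroup ⟨a⟩; distinct elements may generate the same one (a cyclic group of order d has φ(d) generators).
Cyclic subgroups by order — order 1: 1; order 2: 1; order 3: 1; order 4: 1; order 6: 1; order 9: 1; order 12: 1; order 18: 1; order 36: 1.
Total: 9.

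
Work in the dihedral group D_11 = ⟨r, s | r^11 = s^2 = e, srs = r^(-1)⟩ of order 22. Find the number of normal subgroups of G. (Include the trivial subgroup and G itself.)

3

G has 14 subgroups. Checking conjugation-invariance by order — order 1: 1/1 normal; order 2: 0/11 normal; order 11: 1/1 normal; order 22: 1/1 normal.
Total normal subgroups: 3.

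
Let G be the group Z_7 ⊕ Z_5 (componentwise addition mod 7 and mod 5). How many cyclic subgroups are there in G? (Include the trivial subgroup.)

Group the elements of G by the cyclic subgroup they generate; each cyclic subgroup of order d accounts for φ(d) elements.
Cyclic subgroups by order — order 1: 1; order 5: 1; order 7: 1; order 35: 1.
Total: 4.

4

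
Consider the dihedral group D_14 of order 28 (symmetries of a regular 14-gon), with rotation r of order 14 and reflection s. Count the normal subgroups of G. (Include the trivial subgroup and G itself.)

G has 28 subgroups. Checking conjugation-invariance by order — order 1: 1/1 normal; order 2: 1/15 normal; order 4: 0/7 normal; order 7: 1/1 normal; order 14: 3/3 normal; order 28: 1/1 normal.
Total normal subgroups: 7.

7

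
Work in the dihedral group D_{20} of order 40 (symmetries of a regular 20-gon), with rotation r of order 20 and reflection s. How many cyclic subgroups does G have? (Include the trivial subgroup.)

Group the elements of G by the cyclic subgroup they generate; each cyclic subgroup of order d accounts for φ(d) elements.
Cyclic subgroups by order — order 1: 1; order 2: 21; order 4: 1; order 5: 1; order 10: 1; order 20: 1.
Total: 26.

26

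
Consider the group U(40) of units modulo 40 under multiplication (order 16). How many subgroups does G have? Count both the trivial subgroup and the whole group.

27

|G| = 16, so by Lagrange every subgroup order divides 16. Divisors: 1, 2, 4, 8, 16.
Subgroups by order — order 1: 1; order 2: 7; order 4: 11; order 8: 7; order 16: 1.
Total: 1 + 7 + 11 + 7 + 1 = 27.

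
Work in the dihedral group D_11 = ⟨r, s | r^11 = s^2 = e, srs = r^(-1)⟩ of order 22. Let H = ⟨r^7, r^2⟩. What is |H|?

11

|⟨r^7⟩| = 11 and |⟨r^2⟩| = 11, so |H| is a multiple of lcm(11, 11) = 11 and divides |G| = 22.
Closing under the operation: H = {e, r, r^2, r^3, r^4, r^5, r^6, r^7, r^8, r^9, r^10}, so |H| = 11.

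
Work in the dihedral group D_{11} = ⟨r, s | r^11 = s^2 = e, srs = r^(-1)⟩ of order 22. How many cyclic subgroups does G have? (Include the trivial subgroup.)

A cyclic subgroup of order d is generated by each of its φ(d) elements of order d, so the cyclic subgroups of order d number (#elements of order d)/φ(d).
Cyclic subgroups by order — order 1: 1; order 2: 11; order 11: 1.
Total: 13.

13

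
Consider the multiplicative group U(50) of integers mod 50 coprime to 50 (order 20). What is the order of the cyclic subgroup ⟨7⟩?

Compute successive powers of 7 mod 50: 7, 49, 43, 1; 7^4 ≡ 1 (mod 50).
So |⟨7⟩| = 4.

4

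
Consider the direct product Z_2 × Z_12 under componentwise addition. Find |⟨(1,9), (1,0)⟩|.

|⟨(1,9)⟩| = 4 and |⟨(1,0)⟩| = 2, so |H| is a multiple of lcm(4, 2) = 4 and divides |G| = 24.
Closing under the operation: H = {(0,0), (0,3), (0,6), (0,9), (1,0), (1,3), (1,6), (1,9)}, so |H| = 8.

8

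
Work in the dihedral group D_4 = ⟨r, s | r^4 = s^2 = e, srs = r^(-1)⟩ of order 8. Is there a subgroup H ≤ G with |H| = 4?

Yes

4 | 8. A subgroup of order 4 is {e, r, r^2, r^3}.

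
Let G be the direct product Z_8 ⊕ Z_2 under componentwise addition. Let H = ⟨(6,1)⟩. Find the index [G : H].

|⟨(6,1)⟩| = 4 and |G| = 16.
By Lagrange, [G : H] = |G|/|H| = 16/4 = 4.

4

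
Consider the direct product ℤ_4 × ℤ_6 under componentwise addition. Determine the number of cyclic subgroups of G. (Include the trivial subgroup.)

Each element a generates a cyclic subgroup ⟨a⟩; distinct elements may generate the same one (a cyclic group of order d has φ(d) generators).
Cyclic subgroups by order — order 1: 1; order 2: 3; order 3: 1; order 4: 2; order 6: 3; order 12: 2.
Total: 12.

12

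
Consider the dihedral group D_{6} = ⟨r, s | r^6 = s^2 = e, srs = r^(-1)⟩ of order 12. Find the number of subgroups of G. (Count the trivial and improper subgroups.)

16

|G| = 12, so by Lagrange every subgroup order divides 12. Divisors: 1, 2, 3, 4, 6, 12.
Subgroups by order — order 1: 1; order 2: 7; order 3: 1; order 4: 3; order 6: 3; order 12: 1.
Total: 1 + 7 + 1 + 3 + 3 + 1 = 16.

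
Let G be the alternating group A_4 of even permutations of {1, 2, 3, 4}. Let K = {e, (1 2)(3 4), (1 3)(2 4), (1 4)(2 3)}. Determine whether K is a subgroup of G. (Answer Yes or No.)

|K| = 4 divides |G| = 12, consistent with Lagrange.
K contains the identity, every element's inverse is in K, and K is closed under ∘: it is a subgroup.

Yes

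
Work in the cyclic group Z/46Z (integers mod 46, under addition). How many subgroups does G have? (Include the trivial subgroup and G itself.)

4

A cyclic group of order 46 has exactly one subgroup for each divisor of 46.
Divisors of 46: 1, 2, 23, 46.
So Z/46Z has 4 subgroups.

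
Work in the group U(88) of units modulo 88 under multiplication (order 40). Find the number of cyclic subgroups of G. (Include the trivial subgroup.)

16

Each element a generates a cyclic subgroup ⟨a⟩; distinct elements may generate the same one (a cyclic group of order d has φ(d) generators).
Cyclic subgroups by order — order 1: 1; order 2: 7; order 5: 1; order 10: 7.
Total: 16.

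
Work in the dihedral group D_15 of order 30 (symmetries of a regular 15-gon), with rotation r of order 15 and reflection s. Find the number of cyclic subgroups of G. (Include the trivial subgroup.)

19

Group the elements of G by the cyclic subgroup they generate; each cyclic subgroup of order d accounts for φ(d) elements.
Cyclic subgroups by order — order 1: 1; order 2: 15; order 3: 1; order 5: 1; order 15: 1.
Total: 19.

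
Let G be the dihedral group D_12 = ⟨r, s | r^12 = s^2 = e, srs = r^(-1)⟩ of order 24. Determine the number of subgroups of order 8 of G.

|G| = 24 and 8 | 24, so subgroups of order 8 are possible by Lagrange.
The subgroups of order 8 are: {e, r^3, r^6, r^9, rs, r^4s, r^7s, r^10s}; {e, r^3, r^6, r^9, r^2s, r^5s, r^8s, r^11s}; {e, r^3, r^6, r^9, s, r^3s, r^6s, r^9s}.
So G has 3 subgroups of order 8.

3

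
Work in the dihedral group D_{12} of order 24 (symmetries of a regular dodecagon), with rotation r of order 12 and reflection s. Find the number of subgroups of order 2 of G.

13

|G| = 24 and 2 | 24, so subgroups of order 2 are possible by Lagrange.
The subgroups of order 2 are: {e, r^10s}; {e, r^11s}; {e, r^2s}; {e, r^3s}; … (13 in all).
So G has 13 subgroups of order 2.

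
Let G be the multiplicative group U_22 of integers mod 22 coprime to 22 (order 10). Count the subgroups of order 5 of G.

|G| = 10 and 5 | 10, so subgroups of order 5 are possible by Lagrange.
The subgroups of order 5 are: {1, 3, 5, 9, 15}.
So G has 1 subgroup of order 5.

1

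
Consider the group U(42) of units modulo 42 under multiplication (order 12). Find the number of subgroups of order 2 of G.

3

|G| = 12 and 2 | 12, so subgroups of order 2 are possible by Lagrange.
The subgroups of order 2 are: {1, 13}; {1, 29}; {1, 41}.
So G has 3 subgroups of order 2.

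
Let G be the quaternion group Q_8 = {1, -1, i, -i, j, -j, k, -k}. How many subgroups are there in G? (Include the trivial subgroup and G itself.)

|G| = 8, so by Lagrange every subgroup order divides 8. Divisors: 1, 2, 4, 8.
Subgroups by order — order 1: 1; order 2: 1; order 4: 3; order 8: 1.
Total: 1 + 1 + 3 + 1 = 6.

6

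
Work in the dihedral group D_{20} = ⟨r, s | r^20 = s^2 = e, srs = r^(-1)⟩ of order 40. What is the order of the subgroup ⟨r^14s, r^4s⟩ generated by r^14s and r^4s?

|⟨r^14s⟩| = 2 and |⟨r^4s⟩| = 2, so |H| is a multiple of lcm(2, 2) = 2 and divides |G| = 40.
Closing under the operation: H = {e, r^10, r^4s, r^14s}, so |H| = 4.

4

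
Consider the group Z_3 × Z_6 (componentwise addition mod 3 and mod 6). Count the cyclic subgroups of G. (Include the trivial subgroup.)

Group the elements of G by the cyclic subgroup they generate; each cyclic subgroup of order d accounts for φ(d) elements.
Cyclic subgroups by order — order 1: 1; order 2: 1; order 3: 4; order 6: 4.
Total: 10.

10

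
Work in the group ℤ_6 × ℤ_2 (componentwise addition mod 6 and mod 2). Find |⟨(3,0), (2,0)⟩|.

6

|⟨(3,0)⟩| = 2 and |⟨(2,0)⟩| = 3, so |H| is a multiple of lcm(2, 3) = 6 and divides |G| = 12.
Closing under the operation: H = {(0,0), (1,0), (2,0), (3,0), (4,0), (5,0)}, so |H| = 6.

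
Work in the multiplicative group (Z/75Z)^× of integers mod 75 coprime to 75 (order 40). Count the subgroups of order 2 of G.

|G| = 40 and 2 | 40, so subgroups of order 2 are possible by Lagrange.
The subgroups of order 2 are: {1, 26}; {1, 49}; {1, 74}.
So G has 3 subgroups of order 2.

3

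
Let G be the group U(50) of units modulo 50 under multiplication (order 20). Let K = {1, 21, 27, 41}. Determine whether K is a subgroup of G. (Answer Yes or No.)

41 ∈ K but its inverse 11 ∉ K, so K is not a subgroup.

No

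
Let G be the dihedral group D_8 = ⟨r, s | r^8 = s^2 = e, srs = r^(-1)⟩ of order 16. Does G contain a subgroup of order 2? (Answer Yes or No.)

Yes

2 | 16. A subgroup of order 2 is {e, r^2s}.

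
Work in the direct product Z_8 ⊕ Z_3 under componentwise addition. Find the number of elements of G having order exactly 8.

An element (a,b) has order lcm(ord(a), ord(b)); count pairs with lcm equal to 8.
Enumerating gives 4 such elements.

4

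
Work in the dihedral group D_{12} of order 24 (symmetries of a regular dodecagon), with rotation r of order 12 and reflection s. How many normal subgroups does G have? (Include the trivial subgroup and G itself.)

9

G has 34 subgroups. Checking conjugation-invariance by order — order 1: 1/1 normal; order 2: 1/13 normal; order 3: 1/1 normal; order 4: 1/7 normal; order 6: 1/5 normal; order 8: 0/3 normal; order 12: 3/3 normal; order 24: 1/1 normal.
Total normal subgroups: 9.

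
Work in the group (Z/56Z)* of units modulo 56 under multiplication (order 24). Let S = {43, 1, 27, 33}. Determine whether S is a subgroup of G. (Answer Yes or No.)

No

33 ∈ S but its inverse 17 ∉ S, so S is not a subgroup.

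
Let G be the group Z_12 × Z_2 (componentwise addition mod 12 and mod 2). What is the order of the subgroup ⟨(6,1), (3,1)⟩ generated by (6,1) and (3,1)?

8

|⟨(6,1)⟩| = 2 and |⟨(3,1)⟩| = 4, so |H| is a multiple of lcm(2, 4) = 4 and divides |G| = 24.
Closing under the operation: H = {(0,0), (0,1), (3,0), (3,1), (6,0), (6,1), (9,0), (9,1)}, so |H| = 8.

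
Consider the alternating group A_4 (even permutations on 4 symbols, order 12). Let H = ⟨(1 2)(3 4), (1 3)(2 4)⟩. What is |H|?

4

|⟨(1 2)(3 4)⟩| = 2 and |⟨(1 3)(2 4)⟩| = 2, so |H| is a multiple of lcm(2, 2) = 2 and divides |G| = 12.
Closing under the operation: H = {e, (1 2)(3 4), (1 3)(2 4), (1 4)(2 3)}, so |H| = 4.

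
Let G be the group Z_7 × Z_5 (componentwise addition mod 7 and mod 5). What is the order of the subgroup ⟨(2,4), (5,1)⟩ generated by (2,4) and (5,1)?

|⟨(2,4)⟩| = 35 and |⟨(5,1)⟩| = 35, so |H| is a multiple of lcm(35, 35) = 35 and divides |G| = 35.
Closing {(2,4), (5,1)} under the group operation gives all of G, so |H| = 35.

35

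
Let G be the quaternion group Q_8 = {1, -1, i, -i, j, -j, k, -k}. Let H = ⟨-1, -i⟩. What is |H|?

|⟨-1⟩| = 2 and |⟨-i⟩| = 4, so |H| is a multiple of lcm(2, 4) = 4 and divides |G| = 8.
Closing under the operation: H = {1, -1, i, -i}, so |H| = 4.

4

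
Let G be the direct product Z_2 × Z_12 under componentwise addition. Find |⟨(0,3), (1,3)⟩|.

|⟨(0,3)⟩| = 4 and |⟨(1,3)⟩| = 4, so |H| is a multiple of lcm(4, 4) = 4 and divides |G| = 24.
Closing under the operation: H = {(0,0), (0,3), (0,6), (0,9), (1,0), (1,3), (1,6), (1,9)}, so |H| = 8.

8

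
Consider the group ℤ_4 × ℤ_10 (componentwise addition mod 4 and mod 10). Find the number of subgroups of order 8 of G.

1

|G| = 40 and 8 | 40, so subgroups of order 8 are possible by Lagrange.
The subgroups of order 8 are: {(0,0), (0,5), (1,0), (1,5), (2,0), (2,5), (3,0), (3,5)}.
So G has 1 subgroup of order 8.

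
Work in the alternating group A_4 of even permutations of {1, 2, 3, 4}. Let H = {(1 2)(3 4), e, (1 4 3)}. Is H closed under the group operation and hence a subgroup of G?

(1 4 3) ∈ H but its inverse (1 3 4) ∉ H, so H is not a subgroup.

No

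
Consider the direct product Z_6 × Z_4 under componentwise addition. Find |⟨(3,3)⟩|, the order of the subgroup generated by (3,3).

The order of (3,3) in Z_6 × Z_4 is lcm(ord(3) in Z_6, ord(3) in Z_4).
ord(3) = 2 and ord(3) = 4, so |⟨(3,3)⟩| = lcm(2, 4) = 4.

4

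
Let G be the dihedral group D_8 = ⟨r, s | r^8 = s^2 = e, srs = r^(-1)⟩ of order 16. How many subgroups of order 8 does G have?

|G| = 16 and 8 | 16, so subgroups of order 8 are possible by Lagrange.
The subgroups of order 8 are: {e, r, r^2, r^3, r^4, r^5, r^6, r^7}; {e, r^2, r^4, r^6, s, r^2s, r^4s, r^6s}; {e, r^2, r^4, r^6, rs, r^3s, r^5s, r^7s}.
So G has 3 subgroups of order 8.

3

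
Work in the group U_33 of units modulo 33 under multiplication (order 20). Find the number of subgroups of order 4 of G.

1

|G| = 20 and 4 | 20, so subgroups of order 4 are possible by Lagrange.
The subgroups of order 4 are: {1, 10, 23, 32}.
So G has 1 subgroup of order 4.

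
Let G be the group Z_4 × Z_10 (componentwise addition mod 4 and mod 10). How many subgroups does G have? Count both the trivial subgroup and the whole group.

|G| = 40, so by Lagrange every subgroup order divides 40. Divisors: 1, 2, 4, 5, 8, 10, 20, 40.
Subgroups by order — order 1: 1; order 2: 3; order 4: 3; order 5: 1; order 8: 1; order 10: 3; order 20: 3; order 40: 1.
Total: 1 + 3 + 3 + 1 + 1 + 3 + 3 + 1 = 16.

16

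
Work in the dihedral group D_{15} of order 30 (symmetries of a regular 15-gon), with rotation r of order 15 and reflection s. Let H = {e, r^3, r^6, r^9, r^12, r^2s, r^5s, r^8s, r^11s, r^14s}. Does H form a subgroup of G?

Yes

|H| = 10 divides |G| = 30, consistent with Lagrange.
H contains the identity, every element's inverse is in H, and H is closed under ·: it is a subgroup.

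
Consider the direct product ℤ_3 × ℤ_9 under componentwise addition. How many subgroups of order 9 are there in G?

|G| = 27 and 9 | 27, so subgroups of order 9 are possible by Lagrange.
The subgroups of order 9 are: {(0,0), (0,1), (0,2), (0,3), (0,4), (0,5), (0,6), (0,7), (0,8)}; {(0,0), (0,3), (0,6), (1,0), (1,3), (1,6), (2,0), (2,3), (2,6)}; {(0,0), (0,3), (0,6), (1,1), (1,4), (1,7), (2,2), (2,5), (2,8)}; {(0,0), (0,3), (0,6), (1,2), (1,5), (1,8), (2,1), (2,4), (2,7)}.
So G has 4 subgroups of order 9.

4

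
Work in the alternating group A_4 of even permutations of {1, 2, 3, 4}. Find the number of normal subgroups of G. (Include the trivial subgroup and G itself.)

G has 10 subgroups. Checking conjugation-invariance by order — order 1: 1/1 normal; order 2: 0/3 normal; order 3: 0/4 normal; order 4: 1/1 normal; order 12: 1/1 normal.
Total normal subgroups: 3.

3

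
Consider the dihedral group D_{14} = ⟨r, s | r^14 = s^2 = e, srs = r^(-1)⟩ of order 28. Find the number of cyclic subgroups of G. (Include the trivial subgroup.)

18

Each element a generates a cyclic subgroup ⟨a⟩; distinct elements may generate the same one (a cyclic group of order d has φ(d) generators).
Cyclic subgroups by order — order 1: 1; order 2: 15; order 7: 1; order 14: 1.
Total: 18.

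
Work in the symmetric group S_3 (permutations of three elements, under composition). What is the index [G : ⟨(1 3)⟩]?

3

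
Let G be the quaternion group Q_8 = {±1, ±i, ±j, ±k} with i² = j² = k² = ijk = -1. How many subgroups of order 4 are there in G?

3

|G| = 8 and 4 | 8, so subgroups of order 4 are possible by Lagrange.
The subgroups of order 4 are: {1, -1, i, -i}; {1, -1, j, -j}; {1, -1, k, -k}.
So G has 3 subgroups of order 4.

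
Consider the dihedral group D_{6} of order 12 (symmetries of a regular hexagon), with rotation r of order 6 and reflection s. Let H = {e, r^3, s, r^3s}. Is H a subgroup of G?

Yes

|H| = 4 divides |G| = 12, consistent with Lagrange.
H contains the identity, every element's inverse is in H, and H is closed under ·: it is a subgroup.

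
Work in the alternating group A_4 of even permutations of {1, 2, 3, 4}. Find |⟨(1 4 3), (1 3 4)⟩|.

3

|⟨(1 4 3)⟩| = 3 and |⟨(1 3 4)⟩| = 3, so |H| is a multiple of lcm(3, 3) = 3 and divides |G| = 12.
Closing under the operation: H = {e, (1 3 4), (1 4 3)}, so |H| = 3.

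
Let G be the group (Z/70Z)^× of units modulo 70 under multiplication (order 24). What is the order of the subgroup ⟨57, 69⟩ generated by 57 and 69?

8

|⟨57⟩| = 4 and |⟨69⟩| = 2, so |H| is a multiple of lcm(4, 2) = 4 and divides |G| = 24.
Closing under the operation: H = {1, 13, 27, 29, 41, 43, 57, 69}, so |H| = 8.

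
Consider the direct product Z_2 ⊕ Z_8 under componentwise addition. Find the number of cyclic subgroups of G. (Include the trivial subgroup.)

A cyclic subgroup of order d is generated by each of its φ(d) elements of order d, so the cyclic subgroups of order d number (#elements of order d)/φ(d).
Cyclic subgroups by order — order 1: 1; order 2: 3; order 4: 2; order 8: 2.
Total: 8.

8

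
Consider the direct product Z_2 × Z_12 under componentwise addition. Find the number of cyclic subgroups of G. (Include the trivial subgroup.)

Group the elements of G by the cyclic subgroup they generate; each cyclic subgroup of order d accounts for φ(d) elements.
Cyclic subgroups by order — order 1: 1; order 2: 3; order 3: 1; order 4: 2; order 6: 3; order 12: 2.
Total: 12.

12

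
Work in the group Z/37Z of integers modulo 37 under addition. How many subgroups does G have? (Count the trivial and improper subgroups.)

Subgroups of the cyclic group Z/37Z correspond bijectively to divisors of 37.
Divisors of 37: 1, 37.
So Z/37Z has 2 subgroups.

2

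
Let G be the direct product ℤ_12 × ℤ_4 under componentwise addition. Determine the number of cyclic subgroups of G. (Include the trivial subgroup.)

20

Each element a generates a cyclic subgroup ⟨a⟩; distinct elements may generate the same one (a cyclic group of order d has φ(d) generators).
Cyclic subgroups by order — order 1: 1; order 2: 3; order 3: 1; order 4: 6; order 6: 3; order 12: 6.
Total: 20.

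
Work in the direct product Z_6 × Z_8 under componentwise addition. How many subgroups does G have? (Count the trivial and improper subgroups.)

22

|G| = 48, so by Lagrange every subgroup order divides 48. Divisors: 1, 2, 3, 4, 6, 8, 12, 16, 24, 48.
Subgroups by order — order 1: 1; order 2: 3; order 3: 1; order 4: 3; order 6: 3; order 8: 3; order 12: 3; order 16: 1; order 24: 3; order 48: 1.
Total: 1 + 3 + 1 + 3 + 3 + 3 + 3 + 1 + 3 + 1 = 22.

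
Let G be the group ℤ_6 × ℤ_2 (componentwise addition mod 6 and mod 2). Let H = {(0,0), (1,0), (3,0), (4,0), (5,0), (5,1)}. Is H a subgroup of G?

(4,0) ∈ H but its inverse (2,0) ∉ H, so H is not a subgroup.

No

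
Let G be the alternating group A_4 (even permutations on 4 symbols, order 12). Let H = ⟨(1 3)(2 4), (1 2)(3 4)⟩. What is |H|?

|⟨(1 3)(2 4)⟩| = 2 and |⟨(1 2)(3 4)⟩| = 2, so |H| is a multiple of lcm(2, 2) = 2 and divides |G| = 12.
Closing under the operation: H = {e, (1 2)(3 4), (1 3)(2 4), (1 4)(2 3)}, so |H| = 4.

4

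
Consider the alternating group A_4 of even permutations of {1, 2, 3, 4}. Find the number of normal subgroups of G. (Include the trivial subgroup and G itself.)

3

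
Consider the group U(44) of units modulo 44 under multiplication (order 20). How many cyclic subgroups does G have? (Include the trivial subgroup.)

Each element a generates a cyclic subgroup ⟨a⟩; distinct elements may generate the same one (a cyclic group of order d has φ(d) generators).
Cyclic subgroups by order — order 1: 1; order 2: 3; order 5: 1; order 10: 3.
Total: 8.

8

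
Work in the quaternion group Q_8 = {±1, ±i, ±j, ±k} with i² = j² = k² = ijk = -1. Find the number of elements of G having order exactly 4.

6

The elements of order 4 are: i, -i, j, -j, k, -k.
That's 6.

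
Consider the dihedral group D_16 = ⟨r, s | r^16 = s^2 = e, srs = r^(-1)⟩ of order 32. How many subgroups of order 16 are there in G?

|G| = 32 and 16 | 32, so subgroups of order 16 are possible by Lagrange.
The subgroups of order 16 are: {e, r, r^2, r^3, r^4, r^5, r^6, r^7, r^8, r^9, r^10, r^11, r^12, r^13, r^14, r^15}; {e, r^2, r^4, r^6, r^8, r^10, r^12, r^14, s, r^2s, r^4s, r^6s, r^8s, r^10s, r^12s, r^14s}; {e, r^2, r^4, r^6, r^8, r^10, r^12, r^14, rs, r^3s, r^5s, r^7s, r^9s, r^11s, r^13s, r^15s}.
So G has 3 subgroups of order 16.

3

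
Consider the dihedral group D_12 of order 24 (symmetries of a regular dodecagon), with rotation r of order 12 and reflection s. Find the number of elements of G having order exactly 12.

The elements of order 12 are: r, r^5, r^7, r^11.
That's 4.

4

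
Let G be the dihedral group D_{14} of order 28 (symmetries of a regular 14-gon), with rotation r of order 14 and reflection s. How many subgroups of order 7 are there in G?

|G| = 28 and 7 | 28, so subgroups of order 7 are possible by Lagrange.
The subgroups of order 7 are: {e, r^2, r^4, r^6, r^8, r^10, r^12}.
So G has 1 subgroup of order 7.

1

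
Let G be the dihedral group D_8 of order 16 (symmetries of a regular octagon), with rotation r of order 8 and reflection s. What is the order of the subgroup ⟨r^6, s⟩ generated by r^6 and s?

|⟨r^6⟩| = 4 and |⟨s⟩| = 2, so |H| is a multiple of lcm(4, 2) = 4 and divides |G| = 16.
Closing under the operation: H = {e, r^2, r^4, r^6, s, r^2s, r^4s, r^6s}, so |H| = 8.

8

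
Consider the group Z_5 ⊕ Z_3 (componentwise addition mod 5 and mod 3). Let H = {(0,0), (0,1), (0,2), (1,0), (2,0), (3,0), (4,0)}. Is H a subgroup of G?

|H| = 7 does not divide |G| = 15, so by Lagrange H is not a subgroup.

No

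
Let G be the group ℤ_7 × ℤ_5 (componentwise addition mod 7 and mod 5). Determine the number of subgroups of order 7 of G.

|G| = 35 and 7 | 35, so subgroups of order 7 are possible by Lagrange.
The subgroups of order 7 are: {(0,0), (1,0), (2,0), (3,0), (4,0), (5,0), (6,0)}.
So G has 1 subgroup of order 7.

1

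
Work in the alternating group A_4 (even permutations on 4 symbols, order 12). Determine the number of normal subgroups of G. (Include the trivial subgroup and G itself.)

3

G has 10 subgroups. Checking conjugation-invariance by order — order 1: 1/1 normal; order 2: 0/3 normal; order 3: 0/4 normal; order 4: 1/1 normal; order 12: 1/1 normal.
Total normal subgroups: 3.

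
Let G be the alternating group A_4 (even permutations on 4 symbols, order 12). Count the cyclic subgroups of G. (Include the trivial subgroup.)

8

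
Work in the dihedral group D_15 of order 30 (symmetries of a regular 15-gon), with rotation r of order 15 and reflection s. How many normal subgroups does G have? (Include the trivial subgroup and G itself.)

5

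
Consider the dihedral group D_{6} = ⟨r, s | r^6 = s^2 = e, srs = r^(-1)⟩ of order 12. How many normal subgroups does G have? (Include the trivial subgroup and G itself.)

G has 16 subgroups. Checking conjugation-invariance by order — order 1: 1/1 normal; order 2: 1/7 normal; order 3: 1/1 normal; order 4: 0/3 normal; order 6: 3/3 normal; order 12: 1/1 normal.
Total normal subgroups: 7.

7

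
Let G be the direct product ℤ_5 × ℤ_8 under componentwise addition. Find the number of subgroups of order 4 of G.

|G| = 40 and 4 | 40, so subgroups of order 4 are possible by Lagrange.
The subgroups of order 4 are: {(0,0), (0,2), (0,4), (0,6)}.
So G has 1 subgroup of order 4.

1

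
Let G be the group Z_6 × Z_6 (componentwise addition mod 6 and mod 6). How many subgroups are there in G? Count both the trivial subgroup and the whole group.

|G| = 36, so by Lagrange every subgroup order divides 36. Divisors: 1, 2, 3, 4, 6, 9, 12, 18, 36.
Subgroups by order — order 1: 1; order 2: 3; order 3: 4; order 4: 1; order 6: 12; order 9: 1; order 12: 4; order 18: 3; order 36: 1.
Total: 1 + 3 + 4 + 1 + 12 + 1 + 4 + 3 + 1 = 30.

30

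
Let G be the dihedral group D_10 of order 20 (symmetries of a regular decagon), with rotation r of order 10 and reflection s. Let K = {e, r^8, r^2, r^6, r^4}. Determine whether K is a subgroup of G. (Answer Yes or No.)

Yes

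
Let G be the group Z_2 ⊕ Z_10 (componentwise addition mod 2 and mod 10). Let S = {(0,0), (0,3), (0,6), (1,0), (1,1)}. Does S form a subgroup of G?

No

(1,1) ∈ S but its inverse (1,9) ∉ S, so S is not a subgroup.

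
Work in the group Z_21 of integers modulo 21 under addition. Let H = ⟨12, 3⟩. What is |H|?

7

|⟨12⟩| = 7 and |⟨3⟩| = 7, so |H| is a multiple of lcm(7, 7) = 7 and divides |G| = 21.
Closing under the operation: H = {0, 3, 6, 9, 12, 15, 18}, so |H| = 7.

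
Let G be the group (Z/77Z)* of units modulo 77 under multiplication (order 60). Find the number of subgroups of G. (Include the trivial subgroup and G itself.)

|G| = 60, so by Lagrange every subgroup order divides 60. Divisors: 1, 2, 3, 4, 5, 6, 10, 12, 15, 20, 30, 60.
Subgroups by order — order 1: 1; order 2: 3; order 3: 1; order 4: 1; order 5: 1; order 6: 3; order 10: 3; order 12: 1; order 15: 1; order 20: 1; order 30: 3; order 60: 1.
Total: 1 + 3 + 1 + 1 + 1 + 3 + 3 + 1 + 1 + 1 + 3 + 1 = 20.

20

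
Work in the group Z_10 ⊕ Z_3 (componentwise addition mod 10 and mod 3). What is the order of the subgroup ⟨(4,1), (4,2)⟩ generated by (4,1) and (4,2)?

|⟨(4,1)⟩| = 15 and |⟨(4,2)⟩| = 15, so |H| is a multiple of lcm(15, 15) = 15 and divides |G| = 30.
Closing under the operation: H = {(0,0), (0,1), (0,2), (2,0), (2,1), (2,2), (4,0), (4,1), (4,2), (6,0), (6,1), (6,2), (8,0), (8,1), (8,2)}, so |H| = 15.

15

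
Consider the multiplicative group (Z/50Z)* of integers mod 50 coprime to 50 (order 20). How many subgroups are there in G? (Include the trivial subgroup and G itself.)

|G| = 20, so by Lagrange every subgroup order divides 20. Divisors: 1, 2, 4, 5, 10, 20.
Subgroups by order — order 1: 1; order 2: 1; order 4: 1; order 5: 1; order 10: 1; order 20: 1.
Total: 1 + 1 + 1 + 1 + 1 + 1 = 6.

6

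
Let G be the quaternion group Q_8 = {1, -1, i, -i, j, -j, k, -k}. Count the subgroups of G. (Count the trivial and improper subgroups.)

|G| = 8, so by Lagrange every subgroup order divides 8. Divisors: 1, 2, 4, 8.
Subgroups by order — order 1: 1; order 2: 1; order 4: 3; order 8: 1.
Total: 1 + 1 + 3 + 1 = 6.

6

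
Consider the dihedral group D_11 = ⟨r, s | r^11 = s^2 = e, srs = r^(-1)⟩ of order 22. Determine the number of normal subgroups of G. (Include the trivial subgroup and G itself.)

3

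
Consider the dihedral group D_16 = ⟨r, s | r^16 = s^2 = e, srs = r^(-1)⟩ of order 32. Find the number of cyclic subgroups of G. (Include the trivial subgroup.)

21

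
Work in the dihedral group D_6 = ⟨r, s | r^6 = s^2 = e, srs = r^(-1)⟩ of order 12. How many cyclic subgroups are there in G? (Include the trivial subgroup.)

Each element a generates a cyclic subgroup ⟨a⟩; distinct elements may generate the same one (a cyclic group of order d has φ(d) generators).
Cyclic subgroups by order — order 1: 1; order 2: 7; order 3: 1; order 6: 1.
Total: 10.

10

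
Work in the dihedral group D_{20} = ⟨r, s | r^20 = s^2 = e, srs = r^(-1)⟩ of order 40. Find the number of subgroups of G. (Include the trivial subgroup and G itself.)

48

|G| = 40, so by Lagrange every subgroup order divides 40. Divisors: 1, 2, 4, 5, 8, 10, 20, 40.
Subgroups by order — order 1: 1; order 2: 21; order 4: 11; order 5: 1; order 8: 5; order 10: 5; order 20: 3; order 40: 1.
Total: 1 + 21 + 11 + 1 + 5 + 5 + 3 + 1 = 48.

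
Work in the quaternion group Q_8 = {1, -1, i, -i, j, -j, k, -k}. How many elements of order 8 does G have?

No element of G has order 8 (even though 8 | 8).

0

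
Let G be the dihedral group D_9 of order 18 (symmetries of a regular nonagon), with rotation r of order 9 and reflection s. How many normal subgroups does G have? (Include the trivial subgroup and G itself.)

G has 16 subgroups. Checking conjugation-invariance by order — order 1: 1/1 normal; order 2: 0/9 normal; order 3: 1/1 normal; order 6: 0/3 normal; order 9: 1/1 normal; order 18: 1/1 normal.
Total normal subgroups: 4.

4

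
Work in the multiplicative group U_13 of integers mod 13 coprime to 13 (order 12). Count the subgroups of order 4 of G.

|G| = 12 and 4 | 12, so subgroups of order 4 are possible by Lagrange.
The subgroups of order 4 are: {1, 5, 8, 12}.
So G has 1 subgroup of order 4.

1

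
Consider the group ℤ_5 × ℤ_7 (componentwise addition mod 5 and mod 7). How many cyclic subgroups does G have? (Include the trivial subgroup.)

Each element a generates a cyclic subgroup ⟨a⟩; distinct elements may generate the same one (a cyclic group of order d has φ(d) generators).
Cyclic subgroups by order — order 1: 1; order 5: 1; order 7: 1; order 35: 1.
Total: 4.

4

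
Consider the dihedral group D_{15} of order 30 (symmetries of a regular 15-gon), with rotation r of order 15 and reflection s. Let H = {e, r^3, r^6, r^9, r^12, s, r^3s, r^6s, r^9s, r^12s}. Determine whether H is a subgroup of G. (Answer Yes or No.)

|H| = 10 divides |G| = 30, consistent with Lagrange.
H contains the identity, every element's inverse is in H, and H is closed under ·: it is a subgroup.

Yes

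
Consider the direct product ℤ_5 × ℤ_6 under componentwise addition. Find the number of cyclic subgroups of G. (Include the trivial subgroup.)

8

Each element a generates a cyclic subgroup ⟨a⟩; distinct elements may generate the same one (a cyclic group of order d has φ(d) generators).
Cyclic subgroups by order — order 1: 1; order 2: 1; order 3: 1; order 5: 1; order 6: 1; order 10: 1; order 15: 1; order 30: 1.
Total: 8.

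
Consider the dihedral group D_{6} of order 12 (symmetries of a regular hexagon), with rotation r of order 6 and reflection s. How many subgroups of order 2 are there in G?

|G| = 12 and 2 | 12, so subgroups of order 2 are possible by Lagrange.
The subgroups of order 2 are: {e, r^2s}; {e, r^3}; {e, r^3s}; {e, r^4s}; … (7 in all).
So G has 7 subgroups of order 2.

7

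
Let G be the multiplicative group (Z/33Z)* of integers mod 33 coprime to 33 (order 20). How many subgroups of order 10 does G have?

|G| = 20 and 10 | 20, so subgroups of order 10 are possible by Lagrange.
The subgroups of order 10 are: {1, 4, 7, 10, 13, 16, 19, 25, 28, 31}; {1, 4, 5, 14, 16, 20, 23, 25, 26, 31}; {1, 2, 4, 8, 16, 17, 25, 29, 31, 32}.
So G has 3 subgroups of order 10.

3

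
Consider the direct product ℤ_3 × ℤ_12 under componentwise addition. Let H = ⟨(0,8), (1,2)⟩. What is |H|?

|⟨(0,8)⟩| = 3 and |⟨(1,2)⟩| = 6, so |H| is a multiple of lcm(3, 6) = 6 and divides |G| = 36.
Closing under the operation: H = {(0,0), (0,2), (0,4), (0,6), (0,8), (0,10), (1,0), (1,2), (1,4), (1,6), (1,8), (1,10), (2,0), (2,2), (2,4), (2,6), (2,8), (2,10)}, so |H| = 18.

18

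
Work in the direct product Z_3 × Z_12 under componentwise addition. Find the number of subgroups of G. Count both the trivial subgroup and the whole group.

|G| = 36, so by Lagrange every subgroup order divides 36. Divisors: 1, 2, 3, 4, 6, 9, 12, 18, 36.
Subgroups by order — order 1: 1; order 2: 1; order 3: 4; order 4: 1; order 6: 4; order 9: 1; order 12: 4; order 18: 1; order 36: 1.
Total: 1 + 1 + 4 + 1 + 4 + 1 + 4 + 1 + 1 = 18.

18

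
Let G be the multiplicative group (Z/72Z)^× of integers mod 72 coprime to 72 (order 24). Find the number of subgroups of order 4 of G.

7

|G| = 24 and 4 | 24, so subgroups of order 4 are possible by Lagrange.
The subgroups of order 4 are: {1, 17, 19, 35}; {1, 17, 37, 53}; {1, 17, 55, 71}; {1, 19, 37, 55}; … (7 in all).
So G has 7 subgroups of order 4.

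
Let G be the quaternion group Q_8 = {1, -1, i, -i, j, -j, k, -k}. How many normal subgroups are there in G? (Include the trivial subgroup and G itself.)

6

G has 6 subgroups. Checking conjugation-invariance by order — order 1: 1/1 normal; order 2: 1/1 normal; order 4: 3/3 normal; order 8: 1/1 normal.
Total normal subgroups: 6.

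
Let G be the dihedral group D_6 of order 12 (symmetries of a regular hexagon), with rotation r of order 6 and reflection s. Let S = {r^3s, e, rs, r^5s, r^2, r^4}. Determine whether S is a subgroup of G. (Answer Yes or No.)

|S| = 6 divides |G| = 12, consistent with Lagrange.
S contains the identity, every element's inverse is in S, and S is closed under ·: it is a subgroup.

Yes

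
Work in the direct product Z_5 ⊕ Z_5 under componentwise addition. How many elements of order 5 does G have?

24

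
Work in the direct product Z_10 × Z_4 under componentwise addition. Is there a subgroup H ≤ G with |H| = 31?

No

31 does not divide |G| = 40, so by Lagrange no subgroup of order 31 exists.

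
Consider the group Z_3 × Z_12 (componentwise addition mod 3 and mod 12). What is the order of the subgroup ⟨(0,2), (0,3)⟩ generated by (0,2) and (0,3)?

12

|⟨(0,2)⟩| = 6 and |⟨(0,3)⟩| = 4, so |H| is a multiple of lcm(6, 4) = 12 and divides |G| = 36.
Closing under the operation: H = {(0,0), (0,1), (0,2), (0,3), (0,4), (0,5), (0,6), (0,7), (0,8), (0,9), (0,10), (0,11)}, so |H| = 12.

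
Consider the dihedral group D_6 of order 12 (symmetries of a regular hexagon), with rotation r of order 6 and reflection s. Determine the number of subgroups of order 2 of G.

7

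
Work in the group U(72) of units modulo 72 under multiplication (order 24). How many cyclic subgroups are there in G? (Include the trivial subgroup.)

16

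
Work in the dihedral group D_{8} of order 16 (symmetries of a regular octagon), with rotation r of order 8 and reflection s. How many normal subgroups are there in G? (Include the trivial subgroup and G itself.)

7

G has 19 subgroups. Checking conjugation-invariance by order — order 1: 1/1 normal; order 2: 1/9 normal; order 4: 1/5 normal; order 8: 3/3 normal; order 16: 1/1 normal.
Total normal subgroups: 7.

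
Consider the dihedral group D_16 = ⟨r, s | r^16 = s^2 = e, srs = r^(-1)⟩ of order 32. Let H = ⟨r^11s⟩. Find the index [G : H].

16

|⟨r^11s⟩| = 2 and |G| = 32.
By Lagrange, [G : H] = |G|/|H| = 32/2 = 16.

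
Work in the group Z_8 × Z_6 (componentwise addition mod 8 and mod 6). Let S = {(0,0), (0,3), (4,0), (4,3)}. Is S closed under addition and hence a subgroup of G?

Yes

|S| = 4 divides |G| = 48, consistent with Lagrange.
S contains the identity, every element's inverse is in S, and S is closed under +: it is a subgroup.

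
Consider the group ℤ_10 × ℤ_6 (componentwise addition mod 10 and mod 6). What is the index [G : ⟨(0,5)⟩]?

10

|⟨(0,5)⟩| = 6 and |G| = 60.
By Lagrange, [G : H] = |G|/|H| = 60/6 = 10.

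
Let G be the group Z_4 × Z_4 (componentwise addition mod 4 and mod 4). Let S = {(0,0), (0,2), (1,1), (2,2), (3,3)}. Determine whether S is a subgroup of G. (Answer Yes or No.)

|S| = 5 does not divide |G| = 16, so by Lagrange S is not a subgroup.

No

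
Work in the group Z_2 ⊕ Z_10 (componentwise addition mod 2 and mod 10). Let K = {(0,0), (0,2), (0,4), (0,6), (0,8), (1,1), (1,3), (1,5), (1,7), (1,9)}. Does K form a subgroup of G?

Yes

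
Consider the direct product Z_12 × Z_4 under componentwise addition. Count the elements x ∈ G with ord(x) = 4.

12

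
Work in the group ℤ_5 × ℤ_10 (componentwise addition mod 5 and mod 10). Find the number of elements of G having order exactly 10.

24

An element (a,b) has order lcm(ord(a), ord(b)); count pairs with lcm equal to 10.
Enumerating gives 24 such elements.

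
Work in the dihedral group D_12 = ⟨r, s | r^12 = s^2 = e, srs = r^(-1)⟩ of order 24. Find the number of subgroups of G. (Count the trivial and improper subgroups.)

34

|G| = 24, so by Lagrange every subgroup order divides 24. Divisors: 1, 2, 3, 4, 6, 8, 12, 24.
Subgroups by order — order 1: 1; order 2: 13; order 3: 1; order 4: 7; order 6: 5; order 8: 3; order 12: 3; order 24: 1.
Total: 1 + 13 + 1 + 7 + 5 + 3 + 3 + 1 = 34.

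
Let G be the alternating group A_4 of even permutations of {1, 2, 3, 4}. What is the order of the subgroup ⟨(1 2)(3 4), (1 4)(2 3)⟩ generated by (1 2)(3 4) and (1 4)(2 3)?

|⟨(1 2)(3 4)⟩| = 2 and |⟨(1 4)(2 3)⟩| = 2, so |H| is a multiple of lcm(2, 2) = 2 and divides |G| = 12.
Closing under the operation: H = {e, (1 2)(3 4), (1 3)(2 4), (1 4)(2 3)}, so |H| = 4.

4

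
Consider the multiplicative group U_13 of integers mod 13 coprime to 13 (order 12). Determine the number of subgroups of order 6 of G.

1

|G| = 12 and 6 | 12, so subgroups of order 6 are possible by Lagrange.
The subgroups of order 6 are: {1, 3, 4, 9, 10, 12}.
So G has 1 subgroup of order 6.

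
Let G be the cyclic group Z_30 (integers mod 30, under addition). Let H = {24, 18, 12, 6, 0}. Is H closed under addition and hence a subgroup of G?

|H| = 5 divides |G| = 30, consistent with Lagrange.
H contains the identity, every element's inverse is in H, and H is closed under +: it is a subgroup.
In fact H = ⟨18⟩.

Yes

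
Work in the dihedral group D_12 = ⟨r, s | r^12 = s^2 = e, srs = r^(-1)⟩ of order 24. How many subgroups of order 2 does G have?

|G| = 24 and 2 | 24, so subgroups of order 2 are possible by Lagrange.
The subgroups of order 2 are: {e, r^10s}; {e, r^11s}; {e, r^2s}; {e, r^3s}; … (13 in all).
So G has 13 subgroups of order 2.

13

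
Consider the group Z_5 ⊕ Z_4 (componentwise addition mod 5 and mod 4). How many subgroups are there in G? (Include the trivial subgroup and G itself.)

6

|G| = 20, so by Lagrange every subgroup order divides 20. Divisors: 1, 2, 4, 5, 10, 20.
Subgroups by order — order 1: 1; order 2: 1; order 4: 1; order 5: 1; order 10: 1; order 20: 1.
Total: 1 + 1 + 1 + 1 + 1 + 1 = 6.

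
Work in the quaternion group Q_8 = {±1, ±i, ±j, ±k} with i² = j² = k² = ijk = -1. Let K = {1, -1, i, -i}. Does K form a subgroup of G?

Yes

|K| = 4 divides |G| = 8, consistent with Lagrange.
K contains the identity, every element's inverse is in K, and K is closed under ·: it is a subgroup.
In fact K = ⟨-i⟩.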